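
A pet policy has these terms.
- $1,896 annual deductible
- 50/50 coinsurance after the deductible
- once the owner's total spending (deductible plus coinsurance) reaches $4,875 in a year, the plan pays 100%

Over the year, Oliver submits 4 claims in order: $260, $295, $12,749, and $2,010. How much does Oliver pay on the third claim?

$4,320

#1 ($260): fully absorbed by the deductible. Cost to owner: $260. OOP to date $260.
#2 ($295): all of it applies to the deductible. Owner owes $295 (running OOP $555).
#3 ($12,749): $1,341 to deductible, leaving $11,408; coinsurance $11,408 × 50% = $5,704. Deductible plus coinsurance: $1,341 + $5,704 = $7,045. OOP would hit $7,600 > $4,875, so the cap limits the owner to $4,875 − $555 = $4,320.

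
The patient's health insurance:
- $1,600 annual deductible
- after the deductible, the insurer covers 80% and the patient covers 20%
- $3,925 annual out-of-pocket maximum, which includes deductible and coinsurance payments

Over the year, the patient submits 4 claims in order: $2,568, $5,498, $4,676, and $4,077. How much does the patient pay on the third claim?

$935.20

Claim 1 — $2,568: deductible takes $1,600, $968 remains; patient's 20% is $193.60. Patient pays $1,793.60; OOP now $1,793.60.
Claim 2 — $5,498: deductible met; 20% of $5,498 = $1,099.60. Patient owes $1,099.60 (running OOP $2,893.20).
Claim 3 — $4,676: deductible met; 20% of $4,676 = $935.20. Cost to patient: $935.20. OOP to date $3,828.40.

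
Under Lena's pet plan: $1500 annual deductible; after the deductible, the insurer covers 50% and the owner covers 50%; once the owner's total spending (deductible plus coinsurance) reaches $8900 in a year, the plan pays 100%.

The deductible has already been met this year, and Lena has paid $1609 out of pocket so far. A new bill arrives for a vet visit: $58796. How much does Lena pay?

$7291

The deductible is already satisfied, so the full bill goes to coinsurance.
Owner's 50% share of $58796 is $29398.
Adding $29398 to the $1609 already spent would give $31007, which exceeds the $8900 cap; the owner pays just $8900 − $1609 = $7291.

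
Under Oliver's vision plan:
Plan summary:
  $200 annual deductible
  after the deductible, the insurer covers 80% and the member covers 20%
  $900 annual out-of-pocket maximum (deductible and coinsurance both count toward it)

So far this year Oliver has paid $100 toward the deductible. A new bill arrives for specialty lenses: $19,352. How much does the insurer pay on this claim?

Deductible still to meet: $200 − $100 = $100.
That leaves $19,352 − $100 = $19,252 for coinsurance.
20% of $19,252 = $3,850.40 falls to the member.
So the member owes $100 + $3,850.40 = $3,950.40 before any cap.
Adding $3,950.40 to the $100 already spent would give $4,050.40, which exceeds the $900 cap; the member pays just $900 − $100 = $800.
The plan picks up $19,352 − $800 = $18,552.

$18,552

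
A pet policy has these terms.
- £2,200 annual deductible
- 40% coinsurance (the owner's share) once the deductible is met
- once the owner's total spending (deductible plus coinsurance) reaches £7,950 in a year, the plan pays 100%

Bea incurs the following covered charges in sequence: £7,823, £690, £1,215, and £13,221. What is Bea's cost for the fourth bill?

Bill 1, £7,823: £2,200 finishes the deductible; £5,623 goes to coinsurance; owner's 40% is £2,249.20. Owner owes £4,449.20 (running OOP £4,449.20).
Bill 2, £690: deductible met; 40% of £690 = £276. Cost to owner: £276. OOP to date £4,725.20.
Bill 3, £1,215: deductible already satisfied, so owner's share is 40% × £1,215 = £486. Cost to owner: £486. OOP to date £5,211.20.
Bill 4, £13,221: deductible already satisfied, so owner's share is 40% × £13,221 = £5,288.40. Adding that to £5,211.20 gives £10,499.60, past the £7,950 cap; owner pays only £7,950 − £5,211.20 = £2,738.80.

£2,738.80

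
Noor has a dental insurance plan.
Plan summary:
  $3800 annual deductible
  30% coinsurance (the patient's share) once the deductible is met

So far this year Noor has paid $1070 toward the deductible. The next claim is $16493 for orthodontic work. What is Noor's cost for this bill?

$6858.90

Remaining deductible: $3800 − $1070 = $2730.
That leaves $16493 − $2730 = $13763 for coinsurance.
30% of $13763 = $4128.90 falls to the patient.
That puts the patient's cost at $2730 + $4128.90 = $6858.90.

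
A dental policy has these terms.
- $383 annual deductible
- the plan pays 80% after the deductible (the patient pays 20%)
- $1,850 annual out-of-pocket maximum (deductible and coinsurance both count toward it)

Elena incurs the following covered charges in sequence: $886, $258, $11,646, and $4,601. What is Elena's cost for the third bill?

$1,314.80

#1 ($886): $383 to deductible, leaving $503; coinsurance $503 × 20% = $100.60. Cost to patient: $483.60. OOP to date $483.60.
#2 ($258): deductible already satisfied, so patient's share is 20% × $258 = $51.60. Cost to patient: $51.60. OOP to date $535.20.
#3 ($11,646): deductible already satisfied, so patient's share is 20% × $11,646 = $2,329.20. OOP would hit $2,864.40 > $1,850, so the cap limits the patient to $1,850 − $535.20 = $1,314.80.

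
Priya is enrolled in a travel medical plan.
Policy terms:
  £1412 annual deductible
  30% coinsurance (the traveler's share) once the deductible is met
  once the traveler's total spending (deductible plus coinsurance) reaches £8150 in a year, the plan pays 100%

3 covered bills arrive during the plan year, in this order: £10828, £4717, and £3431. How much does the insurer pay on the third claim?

Bill 1, £10828: £1412 to deductible, leaving £9416; traveler's 30% is £2824.80. Traveler pays £4236.80; OOP now £4236.80. Insurer: £10828 − £4236.80 = £6591.20.
Bill 2, £4717: 30% coinsurance on £4717 = £1415.10. Cost to traveler: £1415.10. OOP to date £5651.90. Plan pays £4717 − £1415.10 = £3301.90.
Bill 3, £3431: deductible already satisfied, so traveler's share is 30% × £3431 = £1029.30. Traveler pays £1029.30; OOP now £6681.20. Plan pays £3431 − £1029.30 = £2401.70.

£2401.70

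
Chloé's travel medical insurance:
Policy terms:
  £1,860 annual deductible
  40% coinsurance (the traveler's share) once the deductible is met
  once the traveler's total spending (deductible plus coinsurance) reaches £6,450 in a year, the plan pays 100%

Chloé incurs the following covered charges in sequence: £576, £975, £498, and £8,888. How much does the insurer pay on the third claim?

£113.40

Claim 1 (£576): all of it applies to the deductible. Traveler pays £576; OOP now £576. Insurer: £576 − £576 = £0.
Claim 2 (£975): entire amount goes to the deductible. Traveler pays £975; OOP now £1,551. Insurer: £975 − £975 = £0.
Claim 3 (£498): £309 finishes the deductible; £189 goes to coinsurance; traveler's 40% is £75.60. Traveler owes £384.60 (running OOP £1,935.60). Insurer: £498 − £384.60 = £113.40.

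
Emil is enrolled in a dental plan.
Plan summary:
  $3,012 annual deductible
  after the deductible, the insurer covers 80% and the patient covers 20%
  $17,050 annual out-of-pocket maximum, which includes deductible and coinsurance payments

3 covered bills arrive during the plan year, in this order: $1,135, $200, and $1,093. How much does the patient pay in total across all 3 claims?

Claim 1 — $1,135: fully absorbed by the deductible. Patient owes $1,135 (running OOP $1,135).
Claim 2 — $200: fully absorbed by the deductible. Patient pays $200; OOP now $1,335.
Claim 3 — $1,093: all of it applies to the deductible. Cost to patient: $1,093. OOP to date $2,428.
Summing the patient's payments: $1,135 + $200 + $1,093 = $2,428.

$2,428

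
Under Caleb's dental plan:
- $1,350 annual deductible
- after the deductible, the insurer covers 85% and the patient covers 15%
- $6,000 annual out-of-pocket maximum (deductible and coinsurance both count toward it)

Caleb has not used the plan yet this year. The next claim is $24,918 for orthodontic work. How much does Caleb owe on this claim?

The full $1,350 deductible is still open; $1,350 of this bill applies to it.
The remaining $23,568 (= $24,918 − $1,350) moves to coinsurance.
15% of $23,568 = $3,535.20 falls to the patient.
So the patient owes $1,350 + $3,535.20 = $4,885.20 before any cap.
Year-to-date out-of-pocket becomes $0 + $4,885.20 = $4,885.20, still under the $6,000 maximum, so no cap applies.

$4,885.20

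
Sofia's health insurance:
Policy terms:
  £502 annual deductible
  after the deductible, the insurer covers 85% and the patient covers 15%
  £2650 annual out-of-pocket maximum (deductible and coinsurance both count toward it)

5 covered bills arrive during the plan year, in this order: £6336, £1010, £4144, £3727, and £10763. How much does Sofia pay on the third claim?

Claim 1 — £6336: £502 to deductible, leaving £5834; 15% of £5834 = £875.10. Patient owes £1377.10 (running OOP £1377.10).
Claim 2 — £1010: deductible already satisfied, so patient's share is 15% × £1010 = £151.50. Patient owes £151.50 (running OOP £1528.60).
Claim 3 — £4144: deductible met; 15% of £4144 = £621.60. Patient owes £621.60 (running OOP £2150.20).

£621.60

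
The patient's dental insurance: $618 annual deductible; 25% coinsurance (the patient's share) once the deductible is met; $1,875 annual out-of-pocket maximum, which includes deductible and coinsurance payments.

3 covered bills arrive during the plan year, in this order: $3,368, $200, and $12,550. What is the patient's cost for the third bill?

Claim 1 ($3,368): deductible takes $618, $2,750 remains; coinsurance $2,750 × 25% = $687.50. Cost to patient: $1,305.50. OOP to date $1,305.50.
Claim 2 ($200): 25% coinsurance on $200 = $50. Patient owes $50 (running OOP $1,355.50).
Claim 3 ($12,550): deductible already satisfied, so patient's share is 25% × $12,550 = $3,137.50. Adding that to $1,355.50 gives $4,493, past the $1,875 cap; patient pays only $1,875 − $1,355.50 = $519.50.

$519.50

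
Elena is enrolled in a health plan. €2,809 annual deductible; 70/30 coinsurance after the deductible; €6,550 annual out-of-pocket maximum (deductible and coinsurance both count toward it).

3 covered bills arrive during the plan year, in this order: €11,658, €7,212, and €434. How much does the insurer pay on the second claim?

€6,125.70

Bill 1, €11,658: deductible takes €2,809, €8,849 remains; patient's 30% is €2,654.70. Cost to patient: €5,463.70. OOP to date €5,463.70. Plan pays €11,658 − €5,463.70 = €6,194.30.
Bill 2, €7,212: deductible already satisfied, so patient's share is 30% × €7,212 = €2,163.60. That would push OOP to €7,627.30, over the €6,550 cap, so patient pays €6,550 − €5,463.70 = €1,086.30. Insurer: €7,212 − €1,086.30 = €6,125.70.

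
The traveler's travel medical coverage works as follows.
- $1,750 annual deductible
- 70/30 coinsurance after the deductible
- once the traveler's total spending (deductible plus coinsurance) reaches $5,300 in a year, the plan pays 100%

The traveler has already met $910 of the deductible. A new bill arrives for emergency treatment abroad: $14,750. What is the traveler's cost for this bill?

Remaining deductible: $1,750 − $910 = $840.
After the $840 deductible portion, $14,750 − $840 = $13,910 is subject to coinsurance.
Traveler's 30% share of $13,910 is $4,173.
Traveler responsibility before any cap: $840 + $4,173 = $5,013.
That would bring total out-of-pocket to $5,923, past the $5,300 cap. The traveler is capped at $5,300 − $910 = $4,390 on this claim.

$4,390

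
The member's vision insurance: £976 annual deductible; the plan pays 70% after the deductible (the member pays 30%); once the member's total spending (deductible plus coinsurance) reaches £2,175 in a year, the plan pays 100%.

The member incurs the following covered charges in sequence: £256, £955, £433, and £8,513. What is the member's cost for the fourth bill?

£998.60

Bill 1, £256: all of it applies to the deductible. Member pays £256; OOP now £256.
Bill 2, £955: £720 finishes the deductible; £235 goes to coinsurance; member's 30% is £70.50. Cost to member: £790.50. OOP to date £1,046.50.
Bill 3, £433: deductible already satisfied, so member's share is 30% × £433 = £129.90. Member pays £129.90; OOP now £1,176.40.
Bill 4, £8,513: deductible met; 30% of £8,513 = £2,553.90. That would push OOP to £3,730.30, over the £2,175 cap, so member pays £2,175 − £1,176.40 = £998.60.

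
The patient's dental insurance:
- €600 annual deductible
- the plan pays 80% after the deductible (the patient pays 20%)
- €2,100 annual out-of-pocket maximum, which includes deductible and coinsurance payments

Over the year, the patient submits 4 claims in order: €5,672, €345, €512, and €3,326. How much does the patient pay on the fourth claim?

Bill 1, €5,672: €600 finishes the deductible; €5,072 goes to coinsurance; 20% of €5,072 = €1,014.40. Patient owes €1,614.40 (running OOP €1,614.40).
Bill 2, €345: 20% coinsurance on €345 = €69. Patient pays €69; OOP now €1,683.40.
Bill 3, €512: 20% coinsurance on €512 = €102.40. Cost to patient: €102.40. OOP to date €1,785.80.
Bill 4, €3,326: 20% coinsurance on €3,326 = €665.20. That would push OOP to €2,451, over the €2,100 cap, so patient pays €2,100 − €1,785.80 = €314.20.

€314.20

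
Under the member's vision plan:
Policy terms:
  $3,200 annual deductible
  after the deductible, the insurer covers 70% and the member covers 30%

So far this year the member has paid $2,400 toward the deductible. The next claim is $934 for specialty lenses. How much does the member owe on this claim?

$840.20

Deductible still to meet: $3,200 − $2,400 = $800.
The remaining $134 (= $934 − $800) moves to coinsurance.
Member's 30% share of $134 is $40.20.
That puts the member's cost at $800 + $40.20 = $840.20.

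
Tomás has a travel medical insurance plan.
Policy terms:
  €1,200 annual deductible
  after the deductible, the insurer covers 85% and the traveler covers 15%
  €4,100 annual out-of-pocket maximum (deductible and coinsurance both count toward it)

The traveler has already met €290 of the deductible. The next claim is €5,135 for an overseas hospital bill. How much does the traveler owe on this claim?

€1,543.75

€290 of the €1,200 deductible is already met, leaving €910.
That leaves €5,135 − €910 = €4,225 for coinsurance.
15% of €4,225 = €633.75 falls to the traveler.
So the traveler owes €910 + €633.75 = €1,543.75 before any cap.
Year-to-date out-of-pocket becomes €290 + €1,543.75 = €1,833.75, still under the €4,100 maximum, so no cap applies.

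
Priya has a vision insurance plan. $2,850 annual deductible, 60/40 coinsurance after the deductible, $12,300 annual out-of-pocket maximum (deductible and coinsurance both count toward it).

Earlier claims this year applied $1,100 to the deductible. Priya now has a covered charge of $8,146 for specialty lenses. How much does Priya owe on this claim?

Remaining deductible: $2,850 − $1,100 = $1,750.
That leaves $8,146 − $1,750 = $6,396 for coinsurance.
Coinsurance: $6,396 × 40% = $2,558.40.
Member responsibility before any cap: $1,750 + $2,558.40 = $4,308.40.
Total out-of-pocket so far would be $1,100 + $4,308.40 = $5,408.40, below the $12,300 cap — no reduction.

$4,308.40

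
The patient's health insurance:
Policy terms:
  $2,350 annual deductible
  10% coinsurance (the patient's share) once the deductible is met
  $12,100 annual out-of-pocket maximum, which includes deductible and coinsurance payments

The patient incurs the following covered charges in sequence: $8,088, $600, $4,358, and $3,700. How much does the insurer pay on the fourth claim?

$3,330

#1 ($8,088): deductible takes $2,350, $5,738 remains; coinsurance $5,738 × 10% = $573.80. Cost to patient: $2,923.80. OOP to date $2,923.80. Plan pays $8,088 − $2,923.80 = $5,164.20.
#2 ($600): deductible met; 10% of $600 = $60. Patient pays $60; OOP now $2,983.80. Insurer: $600 − $60 = $540.
#3 ($4,358): deductible already satisfied, so patient's share is 10% × $4,358 = $435.80. Patient owes $435.80 (running OOP $3,419.60). Plan pays $4,358 − $435.80 = $3,922.20.
#4 ($3,700): deductible met; 10% of $3,700 = $370. Cost to patient: $370. OOP to date $3,789.60. Insurer: $3,700 − $370 = $3,330.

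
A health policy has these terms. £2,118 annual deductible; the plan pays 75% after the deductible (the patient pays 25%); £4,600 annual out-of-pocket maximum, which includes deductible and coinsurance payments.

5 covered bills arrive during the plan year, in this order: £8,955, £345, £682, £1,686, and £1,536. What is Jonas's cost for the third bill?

£170.50

#1 (£8,955): £2,118 to deductible, leaving £6,837; coinsurance £6,837 × 25% = £1,709.25. Cost to patient: £3,827.25. OOP to date £3,827.25.
#2 (£345): deductible already satisfied, so patient's share is 25% × £345 = £86.25. Cost to patient: £86.25. OOP to date £3,913.50.
#3 (£682): deductible already satisfied, so patient's share is 25% × £682 = £170.50. Patient pays £170.50; OOP now £4,084.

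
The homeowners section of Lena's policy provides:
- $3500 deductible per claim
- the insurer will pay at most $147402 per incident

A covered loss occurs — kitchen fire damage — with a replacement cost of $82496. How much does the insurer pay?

$78996

Subtract the deductible: $82496 − $3500 = $78996.
$78996 ≤ $147402, so the limit doesn't bind; insurer pays $78996.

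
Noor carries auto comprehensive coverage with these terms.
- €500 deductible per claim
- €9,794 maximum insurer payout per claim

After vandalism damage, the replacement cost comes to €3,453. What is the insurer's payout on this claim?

€2,953

After the deductible, €3,453 − €500 = €2,953 remains.
€2,953 is within the €9,794 limit, so the insurer pays €2,953.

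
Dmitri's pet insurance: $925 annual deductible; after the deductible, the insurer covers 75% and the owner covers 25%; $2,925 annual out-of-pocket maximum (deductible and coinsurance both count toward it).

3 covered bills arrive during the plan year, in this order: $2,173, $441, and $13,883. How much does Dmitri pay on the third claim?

$1,577.75

Bill 1, $2,173: $925 finishes the deductible; $1,248 goes to coinsurance; coinsurance $1,248 × 25% = $312. Owner owes $1,237 (running OOP $1,237).
Bill 2, $441: deductible met; 25% of $441 = $110.25. Owner owes $110.25 (running OOP $1,347.25).
Bill 3, $13,883: deductible met; 25% of $13,883 = $3,470.75. Adding that to $1,347.25 gives $4,818, past the $2,925 cap; owner pays only $2,925 − $1,347.25 = $1,577.75.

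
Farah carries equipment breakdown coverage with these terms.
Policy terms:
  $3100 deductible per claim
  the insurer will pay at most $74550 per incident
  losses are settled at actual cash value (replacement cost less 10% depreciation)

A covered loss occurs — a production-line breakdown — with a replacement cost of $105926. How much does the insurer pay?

Depreciate 10%: the covered value is $105926 × 0.9 = $95333.40.
Less the $3100 deductible: $95333.40 − $3100 = $92233.40.
Since $92233.40 > $74550, the payout is capped at $74550.

$74550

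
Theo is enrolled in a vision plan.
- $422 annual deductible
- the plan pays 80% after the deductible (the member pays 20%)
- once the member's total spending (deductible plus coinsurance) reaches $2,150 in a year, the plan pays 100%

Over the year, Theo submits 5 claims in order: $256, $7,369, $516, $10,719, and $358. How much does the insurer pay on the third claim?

$412.80

Claim 1 ($256): all of it applies to the deductible. Cost to member: $256. OOP to date $256. Plan pays $256 − $256 = $0.
Claim 2 ($7,369): $166 to deductible, leaving $7,203; coinsurance $7,203 × 20% = $1,440.60. Cost to member: $1,606.60. OOP to date $1,862.60. Plan pays $7,369 − $1,606.60 = $5,762.40.
Claim 3 ($516): deductible already satisfied, so member's share is 20% × $516 = $103.20. Cost to member: $103.20. OOP to date $1,965.80. Insurer: $516 − $103.20 = $412.80.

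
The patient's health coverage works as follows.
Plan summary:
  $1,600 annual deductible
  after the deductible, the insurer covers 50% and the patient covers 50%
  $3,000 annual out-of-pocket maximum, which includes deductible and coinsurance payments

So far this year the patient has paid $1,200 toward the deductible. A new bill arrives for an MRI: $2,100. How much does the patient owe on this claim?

Remaining deductible: $1,600 − $1,200 = $400.
The remaining $1,700 (= $2,100 − $400) moves to coinsurance.
50% of $1,700 = $850 falls to the patient.
That puts the patient's cost at $400 + $850 = $1,250 before any cap.
Cumulative spending $1,200 + $1,250 = $2,450 stays under the $3,000 maximum.

$1,250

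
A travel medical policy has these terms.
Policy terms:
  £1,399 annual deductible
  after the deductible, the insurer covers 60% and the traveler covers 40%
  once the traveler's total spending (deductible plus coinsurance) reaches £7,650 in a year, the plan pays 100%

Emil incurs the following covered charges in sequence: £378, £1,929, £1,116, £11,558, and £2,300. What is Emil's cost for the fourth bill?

£4,623.20

Claim 1 (£378): all of it applies to the deductible. Cost to traveler: £378. OOP to date £378.
Claim 2 (£1,929): deductible takes £1,021, £908 remains; 40% of £908 = £363.20. Traveler pays £1,384.20; OOP now £1,762.20.
Claim 3 (£1,116): 40% coinsurance on £1,116 = £446.40. Traveler pays £446.40; OOP now £2,208.60.
Claim 4 (£11,558): deductible met; 40% of £11,558 = £4,623.20. Traveler owes £4,623.20 (running OOP £6,831.80).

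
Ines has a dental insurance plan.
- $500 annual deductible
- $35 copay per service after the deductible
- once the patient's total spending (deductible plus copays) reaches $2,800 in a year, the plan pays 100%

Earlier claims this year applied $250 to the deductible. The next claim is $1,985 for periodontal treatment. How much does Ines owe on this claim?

$285

Remaining deductible: $500 − $250 = $250.
That leaves $1,985 − $250 = $1,735 for the copay.
Copay on this service: $35.
Patient responsibility before any cap: $250 + $35 = $285.
Year-to-date out-of-pocket becomes $250 + $285 = $535, still under the $2,800 maximum, so no cap applies.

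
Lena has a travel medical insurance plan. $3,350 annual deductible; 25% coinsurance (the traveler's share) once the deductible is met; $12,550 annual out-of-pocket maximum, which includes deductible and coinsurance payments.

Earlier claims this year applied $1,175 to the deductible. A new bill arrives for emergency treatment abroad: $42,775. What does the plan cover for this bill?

$31,400

Deductible still to meet: $3,350 − $1,175 = $2,175.
After the $2,175 deductible portion, $42,775 − $2,175 = $40,600 is subject to coinsurance.
Coinsurance: $40,600 × 25% = $10,150.
That puts the traveler's cost at $2,175 + $10,150 = $12,325 before any cap.
That would bring total out-of-pocket to $13,500, past the $12,550 cap. The traveler is capped at $12,550 − $1,175 = $11,375 on this claim.
Insurer pays the balance: $42,775 − $11,375 = $31,400.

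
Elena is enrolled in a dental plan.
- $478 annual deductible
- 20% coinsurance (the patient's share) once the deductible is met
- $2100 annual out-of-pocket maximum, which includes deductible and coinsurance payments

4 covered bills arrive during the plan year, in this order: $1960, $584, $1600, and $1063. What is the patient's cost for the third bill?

Claim 1 — $1960: $478 finishes the deductible; $1482 goes to coinsurance; 20% of $1482 = $296.40. Patient owes $774.40 (running OOP $774.40).
Claim 2 — $584: 20% coinsurance on $584 = $116.80. Cost to patient: $116.80. OOP to date $891.20.
Claim 3 — $1600: deductible met; 20% of $1600 = $320. Patient owes $320 (running OOP $1211.20).

$320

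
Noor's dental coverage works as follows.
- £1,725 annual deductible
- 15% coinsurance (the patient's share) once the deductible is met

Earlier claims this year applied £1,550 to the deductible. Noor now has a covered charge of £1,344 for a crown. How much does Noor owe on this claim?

Deductible still to meet: £1,725 − £1,550 = £175.
The remaining £1,169 (= £1,344 − £175) moves to coinsurance.
15% of £1,169 = £175.35 falls to the patient.
So the patient owes £175 + £175.35 = £350.35.

£350.35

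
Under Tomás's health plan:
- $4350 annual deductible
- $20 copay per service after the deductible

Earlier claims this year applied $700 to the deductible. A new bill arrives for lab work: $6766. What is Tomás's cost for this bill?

$700 of the $4350 deductible is already met, leaving $3650.
That leaves $6766 − $3650 = $3116 for the copay.
Copay on this service: $20.
Patient responsibility: $3650 + $20 = $3670.

$3670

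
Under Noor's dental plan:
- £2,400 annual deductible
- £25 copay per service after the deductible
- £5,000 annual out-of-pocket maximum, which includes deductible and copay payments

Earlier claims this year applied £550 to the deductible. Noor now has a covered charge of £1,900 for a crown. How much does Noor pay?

Deductible still to meet: £2,400 − £550 = £1,850.
The remaining £50 (= £1,900 − £1,850) moves to the copay.
Copay on this service: £25.
That puts the patient's cost at £1,850 + £25 = £1,875 before any cap.
Cumulative spending £550 + £1,875 = £2,425 stays under the £5,000 maximum.

£1,875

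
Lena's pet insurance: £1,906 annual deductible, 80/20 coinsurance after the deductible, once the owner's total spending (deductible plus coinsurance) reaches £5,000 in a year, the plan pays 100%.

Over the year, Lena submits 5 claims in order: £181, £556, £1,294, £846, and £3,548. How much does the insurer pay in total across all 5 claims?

£3,615.20

Bill 1, £181: all of it applies to the deductible. Cost to owner: £181. OOP to date £181. Insurer: £181 − £181 = £0.
Bill 2, £556: entire amount goes to the deductible. Owner pays £556; OOP now £737. Plan pays £556 − £556 = £0.
Bill 3, £1,294: £1,169 finishes the deductible; £125 goes to coinsurance; coinsurance £125 × 20% = £25. Owner pays £1,194; OOP now £1,931. Insurer: £1,294 − £1,194 = £100.
Bill 4, £846: deductible met; 20% of £846 = £169.20. Owner owes £169.20 (running OOP £2,100.20). Insurer: £846 − £169.20 = £676.80.
Bill 5, £3,548: deductible already satisfied, so owner's share is 20% × £3,548 = £709.60. Cost to owner: £709.60. OOP to date £2,809.80. Plan pays £3,548 − £709.60 = £2,838.40.
Insurer total = bills − owner's total = £6,425 − £2,809.80 = £3,615.20.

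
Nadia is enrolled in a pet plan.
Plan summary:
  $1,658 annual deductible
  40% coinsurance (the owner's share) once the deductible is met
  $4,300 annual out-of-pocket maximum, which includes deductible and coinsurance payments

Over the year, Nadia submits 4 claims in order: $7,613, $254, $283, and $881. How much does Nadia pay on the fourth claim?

Bill 1, $7,613: $1,658 finishes the deductible; $5,955 goes to coinsurance; coinsurance $5,955 × 40% = $2,382. Owner pays $4,040; OOP now $4,040.
Bill 2, $254: deductible met; 40% of $254 = $101.60. Cost to owner: $101.60. OOP to date $4,141.60.
Bill 3, $283: 40% coinsurance on $283 = $113.20. Owner owes $113.20 (running OOP $4,254.80).
Bill 4, $881: deductible already satisfied, so owner's share is 40% × $881 = $352.40. That would push OOP to $4,607.20, over the $4,300 cap, so owner pays $4,300 − $4,254.80 = $45.20.

$45.20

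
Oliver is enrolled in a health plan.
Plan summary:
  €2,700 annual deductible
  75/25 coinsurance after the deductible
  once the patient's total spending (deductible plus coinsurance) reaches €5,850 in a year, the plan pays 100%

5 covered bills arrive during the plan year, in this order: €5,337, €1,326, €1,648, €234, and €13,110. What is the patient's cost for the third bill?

Claim 1 (€5,337): €2,700 finishes the deductible; €2,637 goes to coinsurance; patient's 25% is €659.25. Cost to patient: €3,359.25. OOP to date €3,359.25.
Claim 2 (€1,326): deductible already satisfied, so patient's share is 25% × €1,326 = €331.50. Cost to patient: €331.50. OOP to date €3,690.75.
Claim 3 (€1,648): deductible already satisfied, so patient's share is 25% × €1,648 = €412. Cost to patient: €412. OOP to date €4,102.75.

€412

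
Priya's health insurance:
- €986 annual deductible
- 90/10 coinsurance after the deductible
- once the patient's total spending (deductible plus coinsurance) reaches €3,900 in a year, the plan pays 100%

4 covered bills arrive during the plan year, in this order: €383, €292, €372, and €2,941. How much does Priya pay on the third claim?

Bill 1, €383: entire amount goes to the deductible. Patient pays €383; OOP now €383.
Bill 2, €292: all of it applies to the deductible. Patient pays €292; OOP now €675.
Bill 3, €372: deductible takes €311, €61 remains; coinsurance €61 × 10% = €6.10. Patient pays €317.10; OOP now €992.10.

€317.10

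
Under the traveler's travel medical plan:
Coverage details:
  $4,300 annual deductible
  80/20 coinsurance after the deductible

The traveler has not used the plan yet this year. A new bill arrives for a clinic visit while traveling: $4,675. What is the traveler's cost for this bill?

$4,375

Nothing has been paid toward the $4,300 deductible, so the first $4,300 of this charge is applied there.
That leaves $4,675 − $4,300 = $375 for coinsurance.
Coinsurance: $375 × 20% = $75.
So the traveler owes $4,300 + $75 = $4,375.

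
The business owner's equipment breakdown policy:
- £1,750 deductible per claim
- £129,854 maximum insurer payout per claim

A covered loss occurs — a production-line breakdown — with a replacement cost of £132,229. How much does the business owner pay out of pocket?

After the deductible, £132,229 − £1,750 = £130,479 remains.
The £129,854 per-incident cap binds; insurer pays £129,854.
Out of pocket: £132,229 − £129,854 = £2,375.

£2,375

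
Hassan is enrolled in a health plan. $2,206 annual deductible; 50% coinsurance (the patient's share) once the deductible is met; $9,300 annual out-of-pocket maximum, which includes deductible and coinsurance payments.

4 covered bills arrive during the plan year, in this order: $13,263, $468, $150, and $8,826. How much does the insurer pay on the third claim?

$75

Bill 1, $13,263: deductible takes $2,206, $11,057 remains; coinsurance $11,057 × 50% = $5,528.50. Patient pays $7,734.50; OOP now $7,734.50. Insurer: $13,263 − $7,734.50 = $5,528.50.
Bill 2, $468: deductible met; 50% of $468 = $234. Patient pays $234; OOP now $7,968.50. Insurer: $468 − $234 = $234.
Bill 3, $150: 50% coinsurance on $150 = $75. Patient owes $75 (running OOP $8,043.50). Insurer: $150 − $75 = $75.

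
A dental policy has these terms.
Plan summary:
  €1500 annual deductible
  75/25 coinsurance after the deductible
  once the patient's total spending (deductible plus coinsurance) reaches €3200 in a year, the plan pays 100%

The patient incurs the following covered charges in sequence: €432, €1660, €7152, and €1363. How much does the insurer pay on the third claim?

€5600

#1 (€432): entire amount goes to the deductible. Cost to patient: €432. OOP to date €432. Insurer: €432 − €432 = €0.
#2 (€1660): €1068 to deductible, leaving €592; patient's 25% is €148. Patient owes €1216 (running OOP €1648). Insurer: €1660 − €1216 = €444.
#3 (€7152): deductible already satisfied, so patient's share is 25% × €7152 = €1788. That would push OOP to €3436, over the €3200 cap, so patient pays €3200 − €1648 = €1552. Insurer: €7152 − €1552 = €5600.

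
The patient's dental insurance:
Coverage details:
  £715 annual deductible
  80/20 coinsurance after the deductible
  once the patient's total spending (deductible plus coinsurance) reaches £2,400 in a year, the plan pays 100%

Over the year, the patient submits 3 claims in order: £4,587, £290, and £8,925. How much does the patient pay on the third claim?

Bill 1, £4,587: £715 to deductible, leaving £3,872; 20% of £3,872 = £774.40. Patient pays £1,489.40; OOP now £1,489.40.
Bill 2, £290: 20% coinsurance on £290 = £58. Cost to patient: £58. OOP to date £1,547.40.
Bill 3, £8,925: deductible met; 20% of £8,925 = £1,785. Adding that to £1,547.40 gives £3,332.40, past the £2,400 cap; patient pays only £2,400 − £1,547.40 = £852.60.

£852.60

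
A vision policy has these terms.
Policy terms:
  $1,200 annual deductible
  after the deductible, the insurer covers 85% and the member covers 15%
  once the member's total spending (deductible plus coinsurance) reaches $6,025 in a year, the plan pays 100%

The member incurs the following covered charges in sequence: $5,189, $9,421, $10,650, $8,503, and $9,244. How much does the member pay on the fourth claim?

Bill 1, $5,189: deductible takes $1,200, $3,989 remains; coinsurance $3,989 × 15% = $598.35. Member pays $1,798.35; OOP now $1,798.35.
Bill 2, $9,421: deductible already satisfied, so member's share is 15% × $9,421 = $1,413.15. Member pays $1,413.15; OOP now $3,211.50.
Bill 3, $10,650: deductible met; 15% of $10,650 = $1,597.50. Member owes $1,597.50 (running OOP $4,809).
Bill 4, $8,503: deductible met; 15% of $8,503 = $1,275.45. That would push OOP to $6,084.45, over the $6,025 cap, so member pays $6,025 − $4,809 = $1,216.

$1,216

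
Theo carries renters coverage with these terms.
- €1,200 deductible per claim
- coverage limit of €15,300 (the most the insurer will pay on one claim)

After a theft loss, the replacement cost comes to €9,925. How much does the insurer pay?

€8,725

Less the €1,200 deductible: €9,925 − €1,200 = €8,725.
€8,725 is within the €15,300 limit, so the insurer pays €8,725.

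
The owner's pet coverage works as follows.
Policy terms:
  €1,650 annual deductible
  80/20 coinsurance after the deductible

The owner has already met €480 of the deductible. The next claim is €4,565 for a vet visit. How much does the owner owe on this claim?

Deductible still to meet: €1,650 − €480 = €1,170.
That leaves €4,565 − €1,170 = €3,395 for coinsurance.
Owner's 20% share of €3,395 is €679.
Owner responsibility: €1,170 + €679 = €1,849.

€1,849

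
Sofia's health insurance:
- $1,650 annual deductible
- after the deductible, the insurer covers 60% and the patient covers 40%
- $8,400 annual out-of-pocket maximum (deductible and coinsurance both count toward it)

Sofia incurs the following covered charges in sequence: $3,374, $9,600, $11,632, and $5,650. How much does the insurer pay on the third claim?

$9,411.60

Claim 1 — $3,374: deductible takes $1,650, $1,724 remains; coinsurance $1,724 × 40% = $689.60. Cost to patient: $2,339.60. OOP to date $2,339.60. Plan pays $3,374 − $2,339.60 = $1,034.40.
Claim 2 — $9,600: 40% coinsurance on $9,600 = $3,840. Patient pays $3,840; OOP now $6,179.60. Insurer: $9,600 − $3,840 = $5,760.
Claim 3 — $11,632: deductible met; 40% of $11,632 = $4,652.80. OOP would hit $10,832.40 > $8,400, so the cap limits the patient to $8,400 − $6,179.60 = $2,220.40. Plan pays $11,632 − $2,220.40 = $9,411.60.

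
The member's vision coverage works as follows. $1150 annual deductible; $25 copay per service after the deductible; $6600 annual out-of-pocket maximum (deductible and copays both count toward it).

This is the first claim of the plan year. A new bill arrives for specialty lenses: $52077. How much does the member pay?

Nothing has been paid toward the $1150 deductible, so the first $1150 of this charge is applied there.
The remaining $50927 (= $52077 − $1150) moves to the copay.
Copay on this service: $25.
Member responsibility before any cap: $1150 + $25 = $1175.
Cumulative spending $0 + $1175 = $1175 stays under the $6600 maximum.

$1175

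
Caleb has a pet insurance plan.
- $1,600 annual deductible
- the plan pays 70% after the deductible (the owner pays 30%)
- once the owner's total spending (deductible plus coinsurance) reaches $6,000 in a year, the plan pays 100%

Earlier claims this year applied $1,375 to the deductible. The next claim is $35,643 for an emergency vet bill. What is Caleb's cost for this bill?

$4,625

$1,375 of the $1,600 deductible is already met, leaving $225.
After the $225 deductible portion, $35,643 − $225 = $35,418 is subject to coinsurance.
Owner's 30% share of $35,418 is $10,625.40.
Owner responsibility before any cap: $225 + $10,625.40 = $10,850.40.
That would bring total out-of-pocket to $12,225.40, past the $6,000 cap. The owner is capped at $6,000 − $1,375 = $4,625 on this claim.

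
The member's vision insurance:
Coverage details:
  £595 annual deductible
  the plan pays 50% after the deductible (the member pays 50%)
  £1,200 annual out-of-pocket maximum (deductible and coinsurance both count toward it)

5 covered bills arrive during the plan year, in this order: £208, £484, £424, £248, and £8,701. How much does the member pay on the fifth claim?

Bill 1, £208: entire amount goes to the deductible. Member owes £208 (running OOP £208).
Bill 2, £484: deductible takes £387, £97 remains; member's 50% is £48.50. Cost to member: £435.50. OOP to date £643.50.
Bill 3, £424: deductible met; 50% of £424 = £212. Cost to member: £212. OOP to date £855.50.
Bill 4, £248: 50% coinsurance on £248 = £124. Cost to member: £124. OOP to date £979.50.
Bill 5, £8,701: deductible already satisfied, so member's share is 50% × £8,701 = £4,350.50. Adding that to £979.50 gives £5,330, past the £1,200 cap; member pays only £1,200 − £979.50 = £220.50.

£220.50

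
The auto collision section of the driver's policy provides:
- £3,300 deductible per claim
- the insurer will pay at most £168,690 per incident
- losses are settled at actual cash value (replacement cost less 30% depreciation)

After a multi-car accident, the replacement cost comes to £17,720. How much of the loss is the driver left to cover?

£8,616

At 30% depreciation, ACV = £17,720 − £5,316 = £12,404.
After the deductible, £12,404 − £3,300 = £9,104 remains.
£9,104 ≤ £168,690, so the limit doesn't bind; insurer pays £9,104.
The driver bears the rest of the original loss: £17,720 − £9,104 = £8,616.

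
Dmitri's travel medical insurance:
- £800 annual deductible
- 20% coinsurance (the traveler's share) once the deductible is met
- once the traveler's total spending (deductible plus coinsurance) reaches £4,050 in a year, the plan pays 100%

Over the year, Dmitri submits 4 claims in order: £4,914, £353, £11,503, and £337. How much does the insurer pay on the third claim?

Claim 1 — £4,914: £800 finishes the deductible; £4,114 goes to coinsurance; coinsurance £4,114 × 20% = £822.80. Traveler pays £1,622.80; OOP now £1,622.80. Plan pays £4,914 − £1,622.80 = £3,291.20.
Claim 2 — £353: deductible met; 20% of £353 = £70.60. Traveler pays £70.60; OOP now £1,693.40. Plan pays £353 − £70.60 = £282.40.
Claim 3 — £11,503: deductible already satisfied, so traveler's share is 20% × £11,503 = £2,300.60. Cost to traveler: £2,300.60. OOP to date £3,994. Plan pays £11,503 − £2,300.60 = £9,202.40.

£9,202.40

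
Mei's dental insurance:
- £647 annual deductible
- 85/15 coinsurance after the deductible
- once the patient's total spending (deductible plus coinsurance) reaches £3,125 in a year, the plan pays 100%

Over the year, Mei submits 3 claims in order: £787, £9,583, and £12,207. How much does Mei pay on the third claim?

£1,019.55

Claim 1 (£787): deductible takes £647, £140 remains; coinsurance £140 × 15% = £21. Patient pays £668; OOP now £668.
Claim 2 (£9,583): deductible met; 15% of £9,583 = £1,437.45. Patient pays £1,437.45; OOP now £2,105.45.
Claim 3 (£12,207): deductible already satisfied, so patient's share is 15% × £12,207 = £1,831.05. Adding that to £2,105.45 gives £3,936.50, past the £3,125 cap; patient pays only £3,125 − £2,105.45 = £1,019.55.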